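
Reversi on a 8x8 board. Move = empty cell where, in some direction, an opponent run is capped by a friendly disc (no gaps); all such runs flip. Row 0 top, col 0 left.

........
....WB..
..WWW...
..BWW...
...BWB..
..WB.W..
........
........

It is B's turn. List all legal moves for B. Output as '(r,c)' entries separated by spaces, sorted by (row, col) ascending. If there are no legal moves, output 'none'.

(0,3): no bracket -> illegal
(0,4): no bracket -> illegal
(0,5): flips 2 -> legal
(1,1): no bracket -> illegal
(1,2): flips 3 -> legal
(1,3): flips 3 -> legal
(2,1): no bracket -> illegal
(2,5): flips 1 -> legal
(3,1): no bracket -> illegal
(3,5): flips 3 -> legal
(4,1): no bracket -> illegal
(4,2): flips 2 -> legal
(4,6): no bracket -> illegal
(5,1): flips 1 -> legal
(5,4): no bracket -> illegal
(5,6): no bracket -> illegal
(6,1): flips 1 -> legal
(6,2): no bracket -> illegal
(6,3): no bracket -> illegal
(6,4): no bracket -> illegal
(6,5): flips 1 -> legal
(6,6): no bracket -> illegal

Answer: (0,5) (1,2) (1,3) (2,5) (3,5) (4,2) (5,1) (6,1) (6,5)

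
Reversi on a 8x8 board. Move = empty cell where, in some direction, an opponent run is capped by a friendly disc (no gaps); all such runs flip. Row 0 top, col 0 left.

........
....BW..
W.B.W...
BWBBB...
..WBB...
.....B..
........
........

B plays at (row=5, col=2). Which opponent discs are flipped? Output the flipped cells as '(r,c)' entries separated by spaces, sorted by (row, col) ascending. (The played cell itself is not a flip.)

Answer: (4,2)

Derivation:
Dir NW: first cell '.' (not opp) -> no flip
Dir N: opp run (4,2) capped by B -> flip
Dir NE: first cell 'B' (not opp) -> no flip
Dir W: first cell '.' (not opp) -> no flip
Dir E: first cell '.' (not opp) -> no flip
Dir SW: first cell '.' (not opp) -> no flip
Dir S: first cell '.' (not opp) -> no flip
Dir SE: first cell '.' (not opp) -> no flip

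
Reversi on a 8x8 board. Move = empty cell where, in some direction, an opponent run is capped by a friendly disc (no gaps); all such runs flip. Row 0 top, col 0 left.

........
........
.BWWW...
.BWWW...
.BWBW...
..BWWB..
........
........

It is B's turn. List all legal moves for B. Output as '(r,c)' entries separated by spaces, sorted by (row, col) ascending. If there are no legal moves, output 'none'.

Answer: (1,1) (1,2) (1,3) (1,4) (2,5) (3,5) (4,5) (6,3) (6,4) (6,5)

Derivation:
(1,1): flips 3 -> legal
(1,2): flips 3 -> legal
(1,3): flips 3 -> legal
(1,4): flips 2 -> legal
(1,5): no bracket -> illegal
(2,5): flips 4 -> legal
(3,5): flips 3 -> legal
(4,5): flips 1 -> legal
(5,1): no bracket -> illegal
(6,2): no bracket -> illegal
(6,3): flips 1 -> legal
(6,4): flips 2 -> legal
(6,5): flips 1 -> legal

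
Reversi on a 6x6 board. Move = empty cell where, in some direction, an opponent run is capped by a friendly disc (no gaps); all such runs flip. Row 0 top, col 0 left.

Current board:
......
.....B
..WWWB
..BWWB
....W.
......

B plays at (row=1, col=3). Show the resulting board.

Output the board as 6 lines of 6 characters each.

Place B at (1,3); scan 8 dirs for brackets.
Dir NW: first cell '.' (not opp) -> no flip
Dir N: first cell '.' (not opp) -> no flip
Dir NE: first cell '.' (not opp) -> no flip
Dir W: first cell '.' (not opp) -> no flip
Dir E: first cell '.' (not opp) -> no flip
Dir SW: opp run (2,2), next='.' -> no flip
Dir S: opp run (2,3) (3,3), next='.' -> no flip
Dir SE: opp run (2,4) capped by B -> flip
All flips: (2,4)

Answer: ......
...B.B
..WWBB
..BWWB
....W.
......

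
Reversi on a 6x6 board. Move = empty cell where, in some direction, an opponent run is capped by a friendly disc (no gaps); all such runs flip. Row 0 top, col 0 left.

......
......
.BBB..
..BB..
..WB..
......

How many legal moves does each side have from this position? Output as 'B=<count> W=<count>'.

-- B to move --
(3,1): no bracket -> illegal
(4,1): flips 1 -> legal
(5,1): flips 1 -> legal
(5,2): flips 1 -> legal
(5,3): no bracket -> illegal
B mobility = 3
-- W to move --
(1,0): no bracket -> illegal
(1,1): no bracket -> illegal
(1,2): flips 2 -> legal
(1,3): no bracket -> illegal
(1,4): no bracket -> illegal
(2,0): no bracket -> illegal
(2,4): flips 1 -> legal
(3,0): no bracket -> illegal
(3,1): no bracket -> illegal
(3,4): no bracket -> illegal
(4,1): no bracket -> illegal
(4,4): flips 1 -> legal
(5,2): no bracket -> illegal
(5,3): no bracket -> illegal
(5,4): no bracket -> illegal
W mobility = 3

Answer: B=3 W=3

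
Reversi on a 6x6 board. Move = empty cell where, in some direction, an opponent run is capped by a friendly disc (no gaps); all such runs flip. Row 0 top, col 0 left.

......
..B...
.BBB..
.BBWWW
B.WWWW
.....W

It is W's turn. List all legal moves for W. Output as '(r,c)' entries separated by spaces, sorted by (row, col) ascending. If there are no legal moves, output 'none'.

Answer: (0,1) (0,2) (1,0) (1,1) (1,3) (2,0) (3,0)

Derivation:
(0,1): flips 2 -> legal
(0,2): flips 3 -> legal
(0,3): no bracket -> illegal
(1,0): flips 2 -> legal
(1,1): flips 1 -> legal
(1,3): flips 1 -> legal
(1,4): no bracket -> illegal
(2,0): flips 1 -> legal
(2,4): no bracket -> illegal
(3,0): flips 2 -> legal
(4,1): no bracket -> illegal
(5,0): no bracket -> illegal
(5,1): no bracket -> illegal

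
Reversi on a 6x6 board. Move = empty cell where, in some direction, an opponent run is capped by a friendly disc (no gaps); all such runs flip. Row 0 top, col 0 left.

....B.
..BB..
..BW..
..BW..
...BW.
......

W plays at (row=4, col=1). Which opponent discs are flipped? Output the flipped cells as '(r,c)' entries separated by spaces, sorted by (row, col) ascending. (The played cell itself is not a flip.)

Dir NW: first cell '.' (not opp) -> no flip
Dir N: first cell '.' (not opp) -> no flip
Dir NE: opp run (3,2) capped by W -> flip
Dir W: first cell '.' (not opp) -> no flip
Dir E: first cell '.' (not opp) -> no flip
Dir SW: first cell '.' (not opp) -> no flip
Dir S: first cell '.' (not opp) -> no flip
Dir SE: first cell '.' (not opp) -> no flip

Answer: (3,2)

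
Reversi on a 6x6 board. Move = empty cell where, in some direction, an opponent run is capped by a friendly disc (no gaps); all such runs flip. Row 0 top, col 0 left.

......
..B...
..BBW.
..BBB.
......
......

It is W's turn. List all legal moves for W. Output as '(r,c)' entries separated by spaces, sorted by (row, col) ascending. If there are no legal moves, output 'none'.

Answer: (2,1) (4,2) (4,4)

Derivation:
(0,1): no bracket -> illegal
(0,2): no bracket -> illegal
(0,3): no bracket -> illegal
(1,1): no bracket -> illegal
(1,3): no bracket -> illegal
(1,4): no bracket -> illegal
(2,1): flips 2 -> legal
(2,5): no bracket -> illegal
(3,1): no bracket -> illegal
(3,5): no bracket -> illegal
(4,1): no bracket -> illegal
(4,2): flips 1 -> legal
(4,3): no bracket -> illegal
(4,4): flips 1 -> legal
(4,5): no bracket -> illegal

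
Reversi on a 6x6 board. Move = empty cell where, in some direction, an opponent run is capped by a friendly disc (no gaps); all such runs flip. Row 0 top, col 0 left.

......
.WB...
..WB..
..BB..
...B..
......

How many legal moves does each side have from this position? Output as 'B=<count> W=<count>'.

-- B to move --
(0,0): flips 2 -> legal
(0,1): no bracket -> illegal
(0,2): no bracket -> illegal
(1,0): flips 1 -> legal
(1,3): no bracket -> illegal
(2,0): no bracket -> illegal
(2,1): flips 1 -> legal
(3,1): no bracket -> illegal
B mobility = 3
-- W to move --
(0,1): no bracket -> illegal
(0,2): flips 1 -> legal
(0,3): no bracket -> illegal
(1,3): flips 1 -> legal
(1,4): no bracket -> illegal
(2,1): no bracket -> illegal
(2,4): flips 1 -> legal
(3,1): no bracket -> illegal
(3,4): no bracket -> illegal
(4,1): no bracket -> illegal
(4,2): flips 1 -> legal
(4,4): flips 1 -> legal
(5,2): no bracket -> illegal
(5,3): no bracket -> illegal
(5,4): no bracket -> illegal
W mobility = 5

Answer: B=3 W=5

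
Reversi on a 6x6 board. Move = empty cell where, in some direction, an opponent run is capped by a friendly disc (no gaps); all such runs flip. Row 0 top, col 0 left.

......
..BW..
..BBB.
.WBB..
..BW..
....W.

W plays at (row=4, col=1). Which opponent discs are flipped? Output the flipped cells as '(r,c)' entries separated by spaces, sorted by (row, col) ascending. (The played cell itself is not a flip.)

Answer: (4,2)

Derivation:
Dir NW: first cell '.' (not opp) -> no flip
Dir N: first cell 'W' (not opp) -> no flip
Dir NE: opp run (3,2) (2,3), next='.' -> no flip
Dir W: first cell '.' (not opp) -> no flip
Dir E: opp run (4,2) capped by W -> flip
Dir SW: first cell '.' (not opp) -> no flip
Dir S: first cell '.' (not opp) -> no flip
Dir SE: first cell '.' (not opp) -> no flip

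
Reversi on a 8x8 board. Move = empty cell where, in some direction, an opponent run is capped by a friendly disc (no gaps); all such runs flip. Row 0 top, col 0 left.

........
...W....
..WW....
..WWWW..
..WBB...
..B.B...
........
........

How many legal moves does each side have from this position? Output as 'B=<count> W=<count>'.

Answer: B=8 W=7

Derivation:
-- B to move --
(0,2): no bracket -> illegal
(0,3): flips 3 -> legal
(0,4): no bracket -> illegal
(1,1): flips 2 -> legal
(1,2): flips 3 -> legal
(1,4): no bracket -> illegal
(2,1): flips 1 -> legal
(2,4): flips 1 -> legal
(2,5): flips 1 -> legal
(2,6): flips 1 -> legal
(3,1): no bracket -> illegal
(3,6): no bracket -> illegal
(4,1): flips 1 -> legal
(4,5): no bracket -> illegal
(4,6): no bracket -> illegal
(5,1): no bracket -> illegal
(5,3): no bracket -> illegal
B mobility = 8
-- W to move --
(4,1): no bracket -> illegal
(4,5): flips 2 -> legal
(5,1): no bracket -> illegal
(5,3): flips 2 -> legal
(5,5): flips 1 -> legal
(6,1): flips 2 -> legal
(6,2): flips 1 -> legal
(6,3): no bracket -> illegal
(6,4): flips 2 -> legal
(6,5): flips 2 -> legal
W mobility = 7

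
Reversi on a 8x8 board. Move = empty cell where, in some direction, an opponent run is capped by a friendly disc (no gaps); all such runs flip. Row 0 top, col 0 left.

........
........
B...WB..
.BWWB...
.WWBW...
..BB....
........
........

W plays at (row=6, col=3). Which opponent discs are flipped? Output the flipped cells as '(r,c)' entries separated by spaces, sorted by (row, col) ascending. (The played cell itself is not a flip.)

Answer: (4,3) (5,2) (5,3)

Derivation:
Dir NW: opp run (5,2) capped by W -> flip
Dir N: opp run (5,3) (4,3) capped by W -> flip
Dir NE: first cell '.' (not opp) -> no flip
Dir W: first cell '.' (not opp) -> no flip
Dir E: first cell '.' (not opp) -> no flip
Dir SW: first cell '.' (not opp) -> no flip
Dir S: first cell '.' (not opp) -> no flip
Dir SE: first cell '.' (not opp) -> no flip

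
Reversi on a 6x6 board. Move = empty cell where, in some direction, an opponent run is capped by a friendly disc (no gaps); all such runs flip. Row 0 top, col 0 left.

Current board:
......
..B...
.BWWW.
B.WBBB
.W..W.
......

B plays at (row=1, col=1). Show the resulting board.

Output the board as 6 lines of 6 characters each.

Answer: ......
.BB...
.BBWW.
B.WBBB
.W..W.
......

Derivation:
Place B at (1,1); scan 8 dirs for brackets.
Dir NW: first cell '.' (not opp) -> no flip
Dir N: first cell '.' (not opp) -> no flip
Dir NE: first cell '.' (not opp) -> no flip
Dir W: first cell '.' (not opp) -> no flip
Dir E: first cell 'B' (not opp) -> no flip
Dir SW: first cell '.' (not opp) -> no flip
Dir S: first cell 'B' (not opp) -> no flip
Dir SE: opp run (2,2) capped by B -> flip
All flips: (2,2)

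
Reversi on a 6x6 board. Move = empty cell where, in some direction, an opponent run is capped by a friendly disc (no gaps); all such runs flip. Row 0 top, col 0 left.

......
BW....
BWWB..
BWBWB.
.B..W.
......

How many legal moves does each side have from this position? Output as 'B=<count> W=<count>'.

-- B to move --
(0,0): no bracket -> illegal
(0,1): flips 3 -> legal
(0,2): flips 1 -> legal
(1,2): flips 3 -> legal
(1,3): no bracket -> illegal
(2,4): no bracket -> illegal
(3,5): no bracket -> illegal
(4,0): no bracket -> illegal
(4,2): flips 1 -> legal
(4,3): flips 1 -> legal
(4,5): no bracket -> illegal
(5,3): no bracket -> illegal
(5,4): flips 1 -> legal
(5,5): no bracket -> illegal
B mobility = 6
-- W to move --
(0,0): no bracket -> illegal
(0,1): no bracket -> illegal
(1,2): no bracket -> illegal
(1,3): flips 1 -> legal
(1,4): no bracket -> illegal
(2,4): flips 2 -> legal
(2,5): no bracket -> illegal
(3,5): flips 1 -> legal
(4,0): no bracket -> illegal
(4,2): flips 1 -> legal
(4,3): flips 1 -> legal
(4,5): no bracket -> illegal
(5,0): no bracket -> illegal
(5,1): flips 1 -> legal
(5,2): no bracket -> illegal
W mobility = 6

Answer: B=6 W=6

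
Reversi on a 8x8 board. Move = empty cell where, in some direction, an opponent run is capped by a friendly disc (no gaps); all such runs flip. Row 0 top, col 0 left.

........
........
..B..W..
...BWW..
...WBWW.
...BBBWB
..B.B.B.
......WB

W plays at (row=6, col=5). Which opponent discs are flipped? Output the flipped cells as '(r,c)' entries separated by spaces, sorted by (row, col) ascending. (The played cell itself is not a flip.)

Dir NW: opp run (5,4) capped by W -> flip
Dir N: opp run (5,5) capped by W -> flip
Dir NE: first cell 'W' (not opp) -> no flip
Dir W: opp run (6,4), next='.' -> no flip
Dir E: opp run (6,6), next='.' -> no flip
Dir SW: first cell '.' (not opp) -> no flip
Dir S: first cell '.' (not opp) -> no flip
Dir SE: first cell 'W' (not opp) -> no flip

Answer: (5,4) (5,5)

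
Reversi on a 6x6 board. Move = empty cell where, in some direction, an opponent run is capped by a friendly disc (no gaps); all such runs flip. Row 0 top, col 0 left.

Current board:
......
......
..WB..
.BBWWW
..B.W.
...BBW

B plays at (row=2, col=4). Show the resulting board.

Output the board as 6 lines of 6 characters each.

Place B at (2,4); scan 8 dirs for brackets.
Dir NW: first cell '.' (not opp) -> no flip
Dir N: first cell '.' (not opp) -> no flip
Dir NE: first cell '.' (not opp) -> no flip
Dir W: first cell 'B' (not opp) -> no flip
Dir E: first cell '.' (not opp) -> no flip
Dir SW: opp run (3,3) capped by B -> flip
Dir S: opp run (3,4) (4,4) capped by B -> flip
Dir SE: opp run (3,5), next=edge -> no flip
All flips: (3,3) (3,4) (4,4)

Answer: ......
......
..WBB.
.BBBBW
..B.B.
...BBW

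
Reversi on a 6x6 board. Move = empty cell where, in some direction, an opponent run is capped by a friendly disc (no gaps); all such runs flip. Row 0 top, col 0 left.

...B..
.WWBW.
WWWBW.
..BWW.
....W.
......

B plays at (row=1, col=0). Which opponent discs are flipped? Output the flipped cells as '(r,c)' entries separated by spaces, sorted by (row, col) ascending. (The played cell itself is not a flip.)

Dir NW: edge -> no flip
Dir N: first cell '.' (not opp) -> no flip
Dir NE: first cell '.' (not opp) -> no flip
Dir W: edge -> no flip
Dir E: opp run (1,1) (1,2) capped by B -> flip
Dir SW: edge -> no flip
Dir S: opp run (2,0), next='.' -> no flip
Dir SE: opp run (2,1) capped by B -> flip

Answer: (1,1) (1,2) (2,1)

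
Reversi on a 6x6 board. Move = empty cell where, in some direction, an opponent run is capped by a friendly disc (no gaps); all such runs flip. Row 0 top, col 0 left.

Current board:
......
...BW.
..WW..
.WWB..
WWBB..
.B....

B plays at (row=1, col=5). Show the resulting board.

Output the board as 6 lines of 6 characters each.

Answer: ......
...BBB
..WW..
.WWB..
WWBB..
.B....

Derivation:
Place B at (1,5); scan 8 dirs for brackets.
Dir NW: first cell '.' (not opp) -> no flip
Dir N: first cell '.' (not opp) -> no flip
Dir NE: edge -> no flip
Dir W: opp run (1,4) capped by B -> flip
Dir E: edge -> no flip
Dir SW: first cell '.' (not opp) -> no flip
Dir S: first cell '.' (not opp) -> no flip
Dir SE: edge -> no flip
All flips: (1,4)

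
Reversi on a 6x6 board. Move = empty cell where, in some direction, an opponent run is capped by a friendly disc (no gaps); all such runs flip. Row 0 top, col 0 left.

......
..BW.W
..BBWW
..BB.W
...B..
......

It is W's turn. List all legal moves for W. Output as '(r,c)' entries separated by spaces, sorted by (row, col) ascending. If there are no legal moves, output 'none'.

Answer: (1,1) (2,1) (3,1) (4,2) (5,3)

Derivation:
(0,1): no bracket -> illegal
(0,2): no bracket -> illegal
(0,3): no bracket -> illegal
(1,1): flips 1 -> legal
(1,4): no bracket -> illegal
(2,1): flips 2 -> legal
(3,1): flips 1 -> legal
(3,4): no bracket -> illegal
(4,1): no bracket -> illegal
(4,2): flips 1 -> legal
(4,4): no bracket -> illegal
(5,2): no bracket -> illegal
(5,3): flips 3 -> legal
(5,4): no bracket -> illegal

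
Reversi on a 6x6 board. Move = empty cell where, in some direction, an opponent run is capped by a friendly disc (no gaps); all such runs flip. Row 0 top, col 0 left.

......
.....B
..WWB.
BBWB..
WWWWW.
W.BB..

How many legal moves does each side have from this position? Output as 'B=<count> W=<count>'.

Answer: B=8 W=4

Derivation:
-- B to move --
(1,1): flips 1 -> legal
(1,2): flips 3 -> legal
(1,3): flips 2 -> legal
(1,4): no bracket -> illegal
(2,1): flips 2 -> legal
(3,4): flips 1 -> legal
(3,5): flips 1 -> legal
(4,5): no bracket -> illegal
(5,1): flips 2 -> legal
(5,4): no bracket -> illegal
(5,5): flips 1 -> legal
B mobility = 8
-- W to move --
(0,4): no bracket -> illegal
(0,5): no bracket -> illegal
(1,3): no bracket -> illegal
(1,4): no bracket -> illegal
(2,0): flips 2 -> legal
(2,1): flips 1 -> legal
(2,5): flips 1 -> legal
(3,4): flips 1 -> legal
(3,5): no bracket -> illegal
(5,1): no bracket -> illegal
(5,4): no bracket -> illegal
W mobility = 4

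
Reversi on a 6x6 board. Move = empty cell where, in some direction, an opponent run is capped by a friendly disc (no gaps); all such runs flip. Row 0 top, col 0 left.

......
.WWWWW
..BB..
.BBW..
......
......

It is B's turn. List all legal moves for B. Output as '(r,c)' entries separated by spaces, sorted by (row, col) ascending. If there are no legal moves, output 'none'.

Answer: (0,0) (0,1) (0,2) (0,3) (0,4) (0,5) (3,4) (4,3) (4,4)

Derivation:
(0,0): flips 1 -> legal
(0,1): flips 1 -> legal
(0,2): flips 1 -> legal
(0,3): flips 1 -> legal
(0,4): flips 1 -> legal
(0,5): flips 1 -> legal
(1,0): no bracket -> illegal
(2,0): no bracket -> illegal
(2,1): no bracket -> illegal
(2,4): no bracket -> illegal
(2,5): no bracket -> illegal
(3,4): flips 1 -> legal
(4,2): no bracket -> illegal
(4,3): flips 1 -> legal
(4,4): flips 1 -> legal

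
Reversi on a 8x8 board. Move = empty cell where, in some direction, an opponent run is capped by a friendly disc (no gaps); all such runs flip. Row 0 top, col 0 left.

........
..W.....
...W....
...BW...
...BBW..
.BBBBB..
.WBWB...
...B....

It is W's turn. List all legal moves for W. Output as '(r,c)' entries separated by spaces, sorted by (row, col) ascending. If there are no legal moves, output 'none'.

Answer: (3,2) (4,1) (4,2) (6,5) (7,4)

Derivation:
(2,2): no bracket -> illegal
(2,4): no bracket -> illegal
(3,2): flips 1 -> legal
(3,5): no bracket -> illegal
(4,0): no bracket -> illegal
(4,1): flips 2 -> legal
(4,2): flips 2 -> legal
(4,6): no bracket -> illegal
(5,0): no bracket -> illegal
(5,6): no bracket -> illegal
(6,0): no bracket -> illegal
(6,5): flips 2 -> legal
(6,6): no bracket -> illegal
(7,1): no bracket -> illegal
(7,2): no bracket -> illegal
(7,4): flips 3 -> legal
(7,5): no bracket -> illegal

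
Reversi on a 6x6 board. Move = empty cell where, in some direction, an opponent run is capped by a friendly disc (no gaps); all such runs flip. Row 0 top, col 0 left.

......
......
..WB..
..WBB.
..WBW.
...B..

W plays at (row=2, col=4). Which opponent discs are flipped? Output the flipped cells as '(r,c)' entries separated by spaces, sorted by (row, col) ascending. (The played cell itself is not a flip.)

Answer: (2,3) (3,3) (3,4)

Derivation:
Dir NW: first cell '.' (not opp) -> no flip
Dir N: first cell '.' (not opp) -> no flip
Dir NE: first cell '.' (not opp) -> no flip
Dir W: opp run (2,3) capped by W -> flip
Dir E: first cell '.' (not opp) -> no flip
Dir SW: opp run (3,3) capped by W -> flip
Dir S: opp run (3,4) capped by W -> flip
Dir SE: first cell '.' (not opp) -> no flip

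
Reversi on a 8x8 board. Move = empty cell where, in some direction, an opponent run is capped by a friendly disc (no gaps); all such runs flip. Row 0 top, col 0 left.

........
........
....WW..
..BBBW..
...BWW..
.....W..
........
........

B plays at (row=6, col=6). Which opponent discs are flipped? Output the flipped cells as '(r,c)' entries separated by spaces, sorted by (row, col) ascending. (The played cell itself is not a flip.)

Answer: (4,4) (5,5)

Derivation:
Dir NW: opp run (5,5) (4,4) capped by B -> flip
Dir N: first cell '.' (not opp) -> no flip
Dir NE: first cell '.' (not opp) -> no flip
Dir W: first cell '.' (not opp) -> no flip
Dir E: first cell '.' (not opp) -> no flip
Dir SW: first cell '.' (not opp) -> no flip
Dir S: first cell '.' (not opp) -> no flip
Dir SE: first cell '.' (not opp) -> no flip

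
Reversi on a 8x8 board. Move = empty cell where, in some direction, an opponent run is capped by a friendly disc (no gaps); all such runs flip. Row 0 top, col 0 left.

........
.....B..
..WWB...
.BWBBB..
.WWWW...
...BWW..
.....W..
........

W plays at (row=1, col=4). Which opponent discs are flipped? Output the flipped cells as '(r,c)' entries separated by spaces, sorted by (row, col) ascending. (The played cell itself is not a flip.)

Dir NW: first cell '.' (not opp) -> no flip
Dir N: first cell '.' (not opp) -> no flip
Dir NE: first cell '.' (not opp) -> no flip
Dir W: first cell '.' (not opp) -> no flip
Dir E: opp run (1,5), next='.' -> no flip
Dir SW: first cell 'W' (not opp) -> no flip
Dir S: opp run (2,4) (3,4) capped by W -> flip
Dir SE: first cell '.' (not opp) -> no flip

Answer: (2,4) (3,4)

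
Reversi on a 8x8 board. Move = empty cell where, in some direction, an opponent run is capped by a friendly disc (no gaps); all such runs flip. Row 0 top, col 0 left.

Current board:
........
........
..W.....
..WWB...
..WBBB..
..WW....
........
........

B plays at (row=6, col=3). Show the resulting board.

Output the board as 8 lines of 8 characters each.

Answer: ........
........
..W.....
..WWB...
..WBBB..
..WB....
...B....
........

Derivation:
Place B at (6,3); scan 8 dirs for brackets.
Dir NW: opp run (5,2), next='.' -> no flip
Dir N: opp run (5,3) capped by B -> flip
Dir NE: first cell '.' (not opp) -> no flip
Dir W: first cell '.' (not opp) -> no flip
Dir E: first cell '.' (not opp) -> no flip
Dir SW: first cell '.' (not opp) -> no flip
Dir S: first cell '.' (not opp) -> no flip
Dir SE: first cell '.' (not opp) -> no flip
All flips: (5,3)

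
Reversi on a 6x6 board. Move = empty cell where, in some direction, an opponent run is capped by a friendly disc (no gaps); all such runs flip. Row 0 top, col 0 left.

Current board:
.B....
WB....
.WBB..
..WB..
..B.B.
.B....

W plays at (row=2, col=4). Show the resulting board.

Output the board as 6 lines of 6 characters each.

Answer: .B....
WB....
.WWWW.
..WB..
..B.B.
.B....

Derivation:
Place W at (2,4); scan 8 dirs for brackets.
Dir NW: first cell '.' (not opp) -> no flip
Dir N: first cell '.' (not opp) -> no flip
Dir NE: first cell '.' (not opp) -> no flip
Dir W: opp run (2,3) (2,2) capped by W -> flip
Dir E: first cell '.' (not opp) -> no flip
Dir SW: opp run (3,3) (4,2) (5,1), next=edge -> no flip
Dir S: first cell '.' (not opp) -> no flip
Dir SE: first cell '.' (not opp) -> no flip
All flips: (2,2) (2,3)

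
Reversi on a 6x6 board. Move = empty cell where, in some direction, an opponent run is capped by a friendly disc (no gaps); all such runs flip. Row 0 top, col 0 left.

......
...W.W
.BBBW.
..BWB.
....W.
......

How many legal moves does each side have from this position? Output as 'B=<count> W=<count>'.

-- B to move --
(0,2): no bracket -> illegal
(0,3): flips 1 -> legal
(0,4): flips 1 -> legal
(0,5): no bracket -> illegal
(1,2): no bracket -> illegal
(1,4): flips 1 -> legal
(2,5): flips 1 -> legal
(3,5): no bracket -> illegal
(4,2): no bracket -> illegal
(4,3): flips 1 -> legal
(4,5): no bracket -> illegal
(5,3): no bracket -> illegal
(5,4): flips 1 -> legal
(5,5): flips 2 -> legal
B mobility = 7
-- W to move --
(1,0): no bracket -> illegal
(1,1): flips 1 -> legal
(1,2): no bracket -> illegal
(1,4): no bracket -> illegal
(2,0): flips 3 -> legal
(2,5): no bracket -> illegal
(3,0): no bracket -> illegal
(3,1): flips 2 -> legal
(3,5): flips 1 -> legal
(4,1): no bracket -> illegal
(4,2): no bracket -> illegal
(4,3): no bracket -> illegal
(4,5): no bracket -> illegal
W mobility = 4

Answer: B=7 W=4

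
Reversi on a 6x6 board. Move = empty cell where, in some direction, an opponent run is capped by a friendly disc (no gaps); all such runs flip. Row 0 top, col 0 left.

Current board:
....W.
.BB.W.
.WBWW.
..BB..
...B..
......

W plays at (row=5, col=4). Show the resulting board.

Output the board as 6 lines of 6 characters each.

Answer: ....W.
.BB.W.
.WBWW.
..WB..
...W..
....W.

Derivation:
Place W at (5,4); scan 8 dirs for brackets.
Dir NW: opp run (4,3) (3,2) capped by W -> flip
Dir N: first cell '.' (not opp) -> no flip
Dir NE: first cell '.' (not opp) -> no flip
Dir W: first cell '.' (not opp) -> no flip
Dir E: first cell '.' (not opp) -> no flip
Dir SW: edge -> no flip
Dir S: edge -> no flip
Dir SE: edge -> no flip
All flips: (3,2) (4,3)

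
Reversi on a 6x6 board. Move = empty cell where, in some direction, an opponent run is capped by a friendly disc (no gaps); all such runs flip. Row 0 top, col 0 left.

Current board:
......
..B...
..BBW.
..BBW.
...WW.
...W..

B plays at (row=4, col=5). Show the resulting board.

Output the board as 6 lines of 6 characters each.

Answer: ......
..B...
..BBW.
..BBB.
...WWB
...W..

Derivation:
Place B at (4,5); scan 8 dirs for brackets.
Dir NW: opp run (3,4) capped by B -> flip
Dir N: first cell '.' (not opp) -> no flip
Dir NE: edge -> no flip
Dir W: opp run (4,4) (4,3), next='.' -> no flip
Dir E: edge -> no flip
Dir SW: first cell '.' (not opp) -> no flip
Dir S: first cell '.' (not opp) -> no flip
Dir SE: edge -> no flip
All flips: (3,4)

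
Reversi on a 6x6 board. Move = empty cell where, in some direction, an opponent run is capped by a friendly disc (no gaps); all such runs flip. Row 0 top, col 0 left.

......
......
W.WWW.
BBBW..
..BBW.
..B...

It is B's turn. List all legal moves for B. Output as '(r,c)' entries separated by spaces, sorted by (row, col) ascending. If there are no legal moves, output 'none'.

(1,0): flips 1 -> legal
(1,1): no bracket -> illegal
(1,2): flips 1 -> legal
(1,3): flips 3 -> legal
(1,4): flips 1 -> legal
(1,5): flips 2 -> legal
(2,1): no bracket -> illegal
(2,5): no bracket -> illegal
(3,4): flips 1 -> legal
(3,5): no bracket -> illegal
(4,5): flips 1 -> legal
(5,3): no bracket -> illegal
(5,4): no bracket -> illegal
(5,5): no bracket -> illegal

Answer: (1,0) (1,2) (1,3) (1,4) (1,5) (3,4) (4,5)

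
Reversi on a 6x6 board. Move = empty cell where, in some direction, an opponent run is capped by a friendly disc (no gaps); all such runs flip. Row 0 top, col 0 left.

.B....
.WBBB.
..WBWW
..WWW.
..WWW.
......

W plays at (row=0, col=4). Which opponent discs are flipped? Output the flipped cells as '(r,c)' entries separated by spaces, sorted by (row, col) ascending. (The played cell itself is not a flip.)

Dir NW: edge -> no flip
Dir N: edge -> no flip
Dir NE: edge -> no flip
Dir W: first cell '.' (not opp) -> no flip
Dir E: first cell '.' (not opp) -> no flip
Dir SW: opp run (1,3) capped by W -> flip
Dir S: opp run (1,4) capped by W -> flip
Dir SE: first cell '.' (not opp) -> no flip

Answer: (1,3) (1,4)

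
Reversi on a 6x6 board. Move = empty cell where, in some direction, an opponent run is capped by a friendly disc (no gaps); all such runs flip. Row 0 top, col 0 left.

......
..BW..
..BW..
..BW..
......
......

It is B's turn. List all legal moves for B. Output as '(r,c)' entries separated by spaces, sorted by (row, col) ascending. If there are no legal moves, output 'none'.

(0,2): no bracket -> illegal
(0,3): no bracket -> illegal
(0,4): flips 1 -> legal
(1,4): flips 2 -> legal
(2,4): flips 1 -> legal
(3,4): flips 2 -> legal
(4,2): no bracket -> illegal
(4,3): no bracket -> illegal
(4,4): flips 1 -> legal

Answer: (0,4) (1,4) (2,4) (3,4) (4,4)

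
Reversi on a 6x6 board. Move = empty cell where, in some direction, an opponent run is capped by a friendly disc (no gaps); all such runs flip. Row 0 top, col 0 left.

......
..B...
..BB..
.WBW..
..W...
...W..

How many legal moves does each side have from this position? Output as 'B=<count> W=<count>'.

Answer: B=6 W=3

Derivation:
-- B to move --
(2,0): no bracket -> illegal
(2,1): no bracket -> illegal
(2,4): no bracket -> illegal
(3,0): flips 1 -> legal
(3,4): flips 1 -> legal
(4,0): flips 1 -> legal
(4,1): no bracket -> illegal
(4,3): flips 1 -> legal
(4,4): flips 1 -> legal
(5,1): no bracket -> illegal
(5,2): flips 1 -> legal
(5,4): no bracket -> illegal
B mobility = 6
-- W to move --
(0,1): no bracket -> illegal
(0,2): flips 3 -> legal
(0,3): no bracket -> illegal
(1,1): flips 1 -> legal
(1,3): flips 2 -> legal
(1,4): no bracket -> illegal
(2,1): no bracket -> illegal
(2,4): no bracket -> illegal
(3,4): no bracket -> illegal
(4,1): no bracket -> illegal
(4,3): no bracket -> illegal
W mobility = 3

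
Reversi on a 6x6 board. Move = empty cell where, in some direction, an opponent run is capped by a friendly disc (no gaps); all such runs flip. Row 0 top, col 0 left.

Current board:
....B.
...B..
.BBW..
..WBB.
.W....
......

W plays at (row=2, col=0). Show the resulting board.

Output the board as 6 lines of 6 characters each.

Place W at (2,0); scan 8 dirs for brackets.
Dir NW: edge -> no flip
Dir N: first cell '.' (not opp) -> no flip
Dir NE: first cell '.' (not opp) -> no flip
Dir W: edge -> no flip
Dir E: opp run (2,1) (2,2) capped by W -> flip
Dir SW: edge -> no flip
Dir S: first cell '.' (not opp) -> no flip
Dir SE: first cell '.' (not opp) -> no flip
All flips: (2,1) (2,2)

Answer: ....B.
...B..
WWWW..
..WBB.
.W....
......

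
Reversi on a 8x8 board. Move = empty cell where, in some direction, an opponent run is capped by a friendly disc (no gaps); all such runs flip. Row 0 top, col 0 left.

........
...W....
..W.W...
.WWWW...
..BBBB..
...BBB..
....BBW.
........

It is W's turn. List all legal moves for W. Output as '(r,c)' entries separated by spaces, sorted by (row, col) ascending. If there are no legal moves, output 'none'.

Answer: (5,1) (5,2) (5,6) (6,3) (7,4) (7,5) (7,6)

Derivation:
(3,5): no bracket -> illegal
(3,6): no bracket -> illegal
(4,1): no bracket -> illegal
(4,6): no bracket -> illegal
(5,1): flips 1 -> legal
(5,2): flips 2 -> legal
(5,6): flips 1 -> legal
(6,2): no bracket -> illegal
(6,3): flips 4 -> legal
(7,3): no bracket -> illegal
(7,4): flips 3 -> legal
(7,5): flips 3 -> legal
(7,6): flips 3 -> legal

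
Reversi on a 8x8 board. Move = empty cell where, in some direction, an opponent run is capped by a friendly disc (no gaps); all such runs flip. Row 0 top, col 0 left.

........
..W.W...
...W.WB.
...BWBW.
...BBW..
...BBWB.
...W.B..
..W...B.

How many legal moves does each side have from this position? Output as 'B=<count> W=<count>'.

-- B to move --
(0,1): flips 4 -> legal
(0,2): no bracket -> illegal
(0,3): no bracket -> illegal
(0,4): no bracket -> illegal
(0,5): no bracket -> illegal
(1,1): no bracket -> illegal
(1,3): flips 1 -> legal
(1,5): flips 1 -> legal
(1,6): flips 2 -> legal
(2,1): no bracket -> illegal
(2,2): no bracket -> illegal
(2,4): flips 2 -> legal
(2,7): flips 2 -> legal
(3,2): no bracket -> illegal
(3,7): flips 1 -> legal
(4,6): flips 2 -> legal
(4,7): no bracket -> illegal
(5,2): no bracket -> illegal
(6,1): no bracket -> illegal
(6,2): no bracket -> illegal
(6,4): no bracket -> illegal
(6,6): flips 1 -> legal
(7,1): no bracket -> illegal
(7,3): flips 1 -> legal
(7,4): no bracket -> illegal
B mobility = 10
-- W to move --
(1,5): no bracket -> illegal
(1,6): flips 1 -> legal
(1,7): no bracket -> illegal
(2,2): flips 2 -> legal
(2,4): no bracket -> illegal
(2,7): flips 1 -> legal
(3,2): flips 1 -> legal
(3,7): no bracket -> illegal
(4,2): flips 2 -> legal
(4,6): no bracket -> illegal
(4,7): no bracket -> illegal
(5,2): flips 3 -> legal
(5,7): flips 1 -> legal
(6,2): no bracket -> illegal
(6,4): flips 2 -> legal
(6,6): no bracket -> illegal
(6,7): flips 1 -> legal
(7,4): no bracket -> illegal
(7,5): flips 1 -> legal
(7,7): no bracket -> illegal
W mobility = 10

Answer: B=10 W=10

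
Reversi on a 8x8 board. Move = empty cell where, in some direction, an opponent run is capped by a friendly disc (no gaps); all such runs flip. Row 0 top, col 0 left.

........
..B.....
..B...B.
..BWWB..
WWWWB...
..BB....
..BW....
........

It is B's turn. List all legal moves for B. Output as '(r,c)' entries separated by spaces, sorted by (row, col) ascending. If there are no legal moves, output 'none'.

(2,3): flips 2 -> legal
(2,4): flips 1 -> legal
(2,5): flips 2 -> legal
(3,0): flips 1 -> legal
(3,1): flips 1 -> legal
(4,5): no bracket -> illegal
(5,0): flips 1 -> legal
(5,1): no bracket -> illegal
(5,4): flips 1 -> legal
(6,4): flips 1 -> legal
(7,2): no bracket -> illegal
(7,3): flips 1 -> legal
(7,4): flips 1 -> legal

Answer: (2,3) (2,4) (2,5) (3,0) (3,1) (5,0) (5,4) (6,4) (7,3) (7,4)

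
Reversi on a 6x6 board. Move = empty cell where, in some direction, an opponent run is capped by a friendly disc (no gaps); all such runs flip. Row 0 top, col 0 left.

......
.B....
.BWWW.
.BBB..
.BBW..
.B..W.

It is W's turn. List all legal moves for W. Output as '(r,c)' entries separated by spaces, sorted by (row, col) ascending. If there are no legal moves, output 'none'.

Answer: (0,0) (1,0) (2,0) (4,0) (4,4) (5,0) (5,2)

Derivation:
(0,0): flips 1 -> legal
(0,1): no bracket -> illegal
(0,2): no bracket -> illegal
(1,0): flips 2 -> legal
(1,2): no bracket -> illegal
(2,0): flips 1 -> legal
(3,0): no bracket -> illegal
(3,4): no bracket -> illegal
(4,0): flips 3 -> legal
(4,4): flips 1 -> legal
(5,0): flips 2 -> legal
(5,2): flips 2 -> legal
(5,3): no bracket -> illegal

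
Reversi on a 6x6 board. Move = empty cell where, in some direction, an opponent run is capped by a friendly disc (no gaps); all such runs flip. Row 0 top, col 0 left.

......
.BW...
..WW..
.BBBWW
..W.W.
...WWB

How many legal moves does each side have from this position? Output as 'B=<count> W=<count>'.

Answer: B=5 W=8

Derivation:
-- B to move --
(0,1): no bracket -> illegal
(0,2): flips 2 -> legal
(0,3): no bracket -> illegal
(1,3): flips 3 -> legal
(1,4): flips 1 -> legal
(2,1): no bracket -> illegal
(2,4): no bracket -> illegal
(2,5): no bracket -> illegal
(4,1): no bracket -> illegal
(4,3): no bracket -> illegal
(4,5): no bracket -> illegal
(5,1): flips 1 -> legal
(5,2): flips 3 -> legal
B mobility = 5
-- W to move --
(0,0): flips 1 -> legal
(0,1): no bracket -> illegal
(0,2): no bracket -> illegal
(1,0): flips 1 -> legal
(2,0): flips 1 -> legal
(2,1): no bracket -> illegal
(2,4): flips 1 -> legal
(3,0): flips 3 -> legal
(4,0): flips 1 -> legal
(4,1): flips 1 -> legal
(4,3): flips 1 -> legal
(4,5): no bracket -> illegal
W mobility = 8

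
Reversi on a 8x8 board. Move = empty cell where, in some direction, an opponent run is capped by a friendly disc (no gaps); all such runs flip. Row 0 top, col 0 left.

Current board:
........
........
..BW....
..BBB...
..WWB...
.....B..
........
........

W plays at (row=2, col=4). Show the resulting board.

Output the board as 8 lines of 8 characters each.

Place W at (2,4); scan 8 dirs for brackets.
Dir NW: first cell '.' (not opp) -> no flip
Dir N: first cell '.' (not opp) -> no flip
Dir NE: first cell '.' (not opp) -> no flip
Dir W: first cell 'W' (not opp) -> no flip
Dir E: first cell '.' (not opp) -> no flip
Dir SW: opp run (3,3) capped by W -> flip
Dir S: opp run (3,4) (4,4), next='.' -> no flip
Dir SE: first cell '.' (not opp) -> no flip
All flips: (3,3)

Answer: ........
........
..BWW...
..BWB...
..WWB...
.....B..
........
........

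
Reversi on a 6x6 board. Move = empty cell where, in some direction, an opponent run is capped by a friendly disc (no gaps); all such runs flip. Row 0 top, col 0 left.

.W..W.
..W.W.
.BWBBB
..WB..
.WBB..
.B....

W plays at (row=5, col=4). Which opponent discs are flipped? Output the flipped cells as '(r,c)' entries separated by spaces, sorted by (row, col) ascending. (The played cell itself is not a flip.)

Answer: (4,3)

Derivation:
Dir NW: opp run (4,3) capped by W -> flip
Dir N: first cell '.' (not opp) -> no flip
Dir NE: first cell '.' (not opp) -> no flip
Dir W: first cell '.' (not opp) -> no flip
Dir E: first cell '.' (not opp) -> no flip
Dir SW: edge -> no flip
Dir S: edge -> no flip
Dir SE: edge -> no flip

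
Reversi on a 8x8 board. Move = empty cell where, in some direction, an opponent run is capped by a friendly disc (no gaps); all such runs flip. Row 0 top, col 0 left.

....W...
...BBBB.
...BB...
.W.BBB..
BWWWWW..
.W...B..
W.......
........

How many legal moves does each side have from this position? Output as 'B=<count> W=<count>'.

Answer: B=7 W=8

Derivation:
-- B to move --
(0,3): no bracket -> illegal
(0,5): no bracket -> illegal
(2,0): no bracket -> illegal
(2,1): no bracket -> illegal
(2,2): flips 1 -> legal
(3,0): no bracket -> illegal
(3,2): no bracket -> illegal
(3,6): no bracket -> illegal
(4,6): flips 5 -> legal
(5,0): no bracket -> illegal
(5,2): flips 1 -> legal
(5,3): flips 2 -> legal
(5,4): flips 1 -> legal
(5,6): flips 1 -> legal
(6,1): no bracket -> illegal
(6,2): flips 1 -> legal
(7,0): no bracket -> illegal
(7,1): no bracket -> illegal
B mobility = 7
-- W to move --
(0,2): no bracket -> illegal
(0,3): flips 3 -> legal
(0,5): no bracket -> illegal
(0,6): flips 3 -> legal
(0,7): no bracket -> illegal
(1,2): flips 2 -> legal
(1,7): no bracket -> illegal
(2,2): flips 2 -> legal
(2,5): flips 2 -> legal
(2,6): flips 2 -> legal
(2,7): no bracket -> illegal
(3,0): no bracket -> illegal
(3,2): no bracket -> illegal
(3,6): no bracket -> illegal
(4,6): no bracket -> illegal
(5,0): no bracket -> illegal
(5,4): no bracket -> illegal
(5,6): no bracket -> illegal
(6,4): no bracket -> illegal
(6,5): flips 1 -> legal
(6,6): flips 1 -> legal
W mobility = 8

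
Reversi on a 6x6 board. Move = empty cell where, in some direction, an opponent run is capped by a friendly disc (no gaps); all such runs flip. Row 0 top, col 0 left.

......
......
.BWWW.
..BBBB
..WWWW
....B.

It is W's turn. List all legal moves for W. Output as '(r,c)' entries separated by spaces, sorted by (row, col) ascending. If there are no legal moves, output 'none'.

Answer: (1,0) (2,0) (2,5) (4,1)

Derivation:
(1,0): flips 2 -> legal
(1,1): no bracket -> illegal
(1,2): no bracket -> illegal
(2,0): flips 1 -> legal
(2,5): flips 2 -> legal
(3,0): no bracket -> illegal
(3,1): no bracket -> illegal
(4,1): flips 1 -> legal
(5,3): no bracket -> illegal
(5,5): no bracket -> illegal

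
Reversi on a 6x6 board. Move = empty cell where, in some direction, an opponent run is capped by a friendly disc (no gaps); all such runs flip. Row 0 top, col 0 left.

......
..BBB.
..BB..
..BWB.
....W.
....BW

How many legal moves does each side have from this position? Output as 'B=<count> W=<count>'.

Answer: B=1 W=6

Derivation:
-- B to move --
(2,4): no bracket -> illegal
(3,5): no bracket -> illegal
(4,2): no bracket -> illegal
(4,3): flips 1 -> legal
(4,5): no bracket -> illegal
(5,3): no bracket -> illegal
B mobility = 1
-- W to move --
(0,1): no bracket -> illegal
(0,2): no bracket -> illegal
(0,3): flips 2 -> legal
(0,4): no bracket -> illegal
(0,5): no bracket -> illegal
(1,1): flips 1 -> legal
(1,5): no bracket -> illegal
(2,1): no bracket -> illegal
(2,4): flips 1 -> legal
(2,5): no bracket -> illegal
(3,1): flips 1 -> legal
(3,5): flips 1 -> legal
(4,1): no bracket -> illegal
(4,2): no bracket -> illegal
(4,3): no bracket -> illegal
(4,5): no bracket -> illegal
(5,3): flips 1 -> legal
W mobility = 6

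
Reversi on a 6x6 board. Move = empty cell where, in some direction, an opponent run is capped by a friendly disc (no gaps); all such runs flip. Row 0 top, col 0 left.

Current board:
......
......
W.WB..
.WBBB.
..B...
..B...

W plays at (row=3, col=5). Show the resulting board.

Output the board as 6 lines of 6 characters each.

Answer: ......
......
W.WB..
.WWWWW
..B...
..B...

Derivation:
Place W at (3,5); scan 8 dirs for brackets.
Dir NW: first cell '.' (not opp) -> no flip
Dir N: first cell '.' (not opp) -> no flip
Dir NE: edge -> no flip
Dir W: opp run (3,4) (3,3) (3,2) capped by W -> flip
Dir E: edge -> no flip
Dir SW: first cell '.' (not opp) -> no flip
Dir S: first cell '.' (not opp) -> no flip
Dir SE: edge -> no flip
All flips: (3,2) (3,3) (3,4)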